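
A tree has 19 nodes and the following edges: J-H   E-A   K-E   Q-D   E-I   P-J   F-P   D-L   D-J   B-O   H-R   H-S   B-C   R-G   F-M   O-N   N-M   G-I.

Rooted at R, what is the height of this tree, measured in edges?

9

A deepest node is C, reached by R – H – J – P – F – M – N – O – B – C.
That path has 9 edges, so the height is 9.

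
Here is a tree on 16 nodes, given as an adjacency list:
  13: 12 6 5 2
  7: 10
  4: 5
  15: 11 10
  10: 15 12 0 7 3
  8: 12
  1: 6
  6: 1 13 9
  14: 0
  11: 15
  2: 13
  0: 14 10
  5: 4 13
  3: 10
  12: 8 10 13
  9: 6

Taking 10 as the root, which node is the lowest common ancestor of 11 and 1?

Ancestors of 11 (toward the root): 11, 15, 10.
Ancestors of 1: 1, 6, 13, 12, 10.
The deepest node appearing in both lists is 10.

10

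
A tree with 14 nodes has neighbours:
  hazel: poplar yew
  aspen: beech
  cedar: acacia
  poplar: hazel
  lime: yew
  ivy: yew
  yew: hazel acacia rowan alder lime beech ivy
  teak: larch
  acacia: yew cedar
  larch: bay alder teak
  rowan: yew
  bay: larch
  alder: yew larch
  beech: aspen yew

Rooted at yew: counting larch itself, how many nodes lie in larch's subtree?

Descendants of larch (including itself): larch, teak, bay. That's 3.

3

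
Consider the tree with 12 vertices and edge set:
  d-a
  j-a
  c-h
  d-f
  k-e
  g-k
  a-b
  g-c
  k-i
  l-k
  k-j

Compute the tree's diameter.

BFS from h reaches f last, at distance 7; BFS from f confirms no node is farther.
Path: h–c–g–k–j–a–d–f.

7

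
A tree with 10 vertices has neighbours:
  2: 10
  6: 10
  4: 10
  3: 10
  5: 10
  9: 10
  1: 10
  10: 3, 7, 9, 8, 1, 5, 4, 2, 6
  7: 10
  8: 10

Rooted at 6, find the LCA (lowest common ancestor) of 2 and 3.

Ancestors of 2 (toward the root): 2, 10, 6.
Ancestors of 3: 3, 10, 6.
The deepest node appearing in both lists is 10.

10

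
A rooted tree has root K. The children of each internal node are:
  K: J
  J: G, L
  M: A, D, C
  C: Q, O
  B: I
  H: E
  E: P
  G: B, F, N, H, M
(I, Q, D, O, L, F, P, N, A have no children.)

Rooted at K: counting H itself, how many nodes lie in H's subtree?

3

The subtree rooted at H contains: H, E, P — 3 nodes.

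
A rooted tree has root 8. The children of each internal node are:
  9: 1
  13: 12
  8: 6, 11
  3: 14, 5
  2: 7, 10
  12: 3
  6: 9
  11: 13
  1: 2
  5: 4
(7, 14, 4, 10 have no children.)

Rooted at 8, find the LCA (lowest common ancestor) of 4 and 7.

8

Path 4→root: 4 5 3 12 13 11 8; path 7→root: 7 2 1 9 6 8.
First common node: 8.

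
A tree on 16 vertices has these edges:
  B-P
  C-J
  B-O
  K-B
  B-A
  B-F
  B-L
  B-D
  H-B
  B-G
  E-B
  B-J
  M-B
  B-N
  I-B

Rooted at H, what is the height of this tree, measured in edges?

C sits deepest: H → B → J → C — 3 edges from the root.

3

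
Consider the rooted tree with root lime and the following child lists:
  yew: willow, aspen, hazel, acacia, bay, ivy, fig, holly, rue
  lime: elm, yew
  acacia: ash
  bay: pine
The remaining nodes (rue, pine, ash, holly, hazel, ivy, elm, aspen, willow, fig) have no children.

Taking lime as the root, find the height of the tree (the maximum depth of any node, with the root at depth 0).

3

pine sits deepest: lime → yew → bay → pine — 3 edges from the root.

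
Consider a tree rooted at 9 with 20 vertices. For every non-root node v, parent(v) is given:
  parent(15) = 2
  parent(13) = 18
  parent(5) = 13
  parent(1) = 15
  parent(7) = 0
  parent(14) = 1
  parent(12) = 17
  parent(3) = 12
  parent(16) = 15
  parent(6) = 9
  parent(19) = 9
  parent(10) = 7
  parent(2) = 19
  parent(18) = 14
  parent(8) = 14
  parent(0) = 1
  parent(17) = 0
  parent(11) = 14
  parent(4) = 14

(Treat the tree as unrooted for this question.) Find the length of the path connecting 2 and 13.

Walking from 2: 2 – 15 – 1 – 14 – 18 – 13. Length 5.

5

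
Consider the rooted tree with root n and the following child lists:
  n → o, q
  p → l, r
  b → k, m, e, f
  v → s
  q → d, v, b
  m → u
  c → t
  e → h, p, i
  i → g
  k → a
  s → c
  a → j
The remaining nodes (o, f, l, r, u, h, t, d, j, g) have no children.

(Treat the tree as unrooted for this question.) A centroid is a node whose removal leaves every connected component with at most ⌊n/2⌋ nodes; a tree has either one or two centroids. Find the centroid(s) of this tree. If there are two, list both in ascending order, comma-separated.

b

If b is removed the pieces have sizes 8, 7, 3, 2, 1, all ≤ ⌊22/2⌋ = 11.
Every other node leaves some component of size > 11, so the centroid is unique.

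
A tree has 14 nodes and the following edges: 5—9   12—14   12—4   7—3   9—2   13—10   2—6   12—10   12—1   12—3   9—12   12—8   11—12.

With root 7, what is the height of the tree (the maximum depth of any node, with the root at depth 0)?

6 sits deepest: 7-3-12-9-2-6 — 5 edges from the root.

5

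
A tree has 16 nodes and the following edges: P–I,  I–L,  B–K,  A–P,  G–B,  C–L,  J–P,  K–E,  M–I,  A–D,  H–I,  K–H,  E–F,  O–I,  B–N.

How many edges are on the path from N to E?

N - B - K - E: 3 edges.

3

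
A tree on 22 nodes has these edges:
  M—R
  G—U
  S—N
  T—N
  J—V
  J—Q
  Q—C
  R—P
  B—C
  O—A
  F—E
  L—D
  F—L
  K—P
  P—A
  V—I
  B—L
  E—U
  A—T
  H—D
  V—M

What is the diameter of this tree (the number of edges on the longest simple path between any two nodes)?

16

A longest path is G–U–E–F–L–B–C–Q–J–V–M–R–P–A–T–N–S, with 16 edges.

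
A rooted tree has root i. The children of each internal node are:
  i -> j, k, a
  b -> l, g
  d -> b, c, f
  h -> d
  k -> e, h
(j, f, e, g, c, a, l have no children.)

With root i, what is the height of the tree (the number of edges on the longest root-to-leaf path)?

5

The longest root-to-leaf path is i → k → h → d → b → g (5 edges).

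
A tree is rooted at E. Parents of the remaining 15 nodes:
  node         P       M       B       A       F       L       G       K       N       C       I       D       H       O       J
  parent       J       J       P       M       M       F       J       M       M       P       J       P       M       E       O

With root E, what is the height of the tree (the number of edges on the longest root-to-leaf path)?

5

A deepest node is L, reached by E–O–J–M–F–L.
That path has 5 edges, so the height is 5.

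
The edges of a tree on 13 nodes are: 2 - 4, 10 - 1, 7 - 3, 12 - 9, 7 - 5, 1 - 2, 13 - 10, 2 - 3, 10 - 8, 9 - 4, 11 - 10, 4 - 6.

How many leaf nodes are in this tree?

6

Exactly 6 nodes have a single neighbour: 5, 6, 8, 11, 12, 13.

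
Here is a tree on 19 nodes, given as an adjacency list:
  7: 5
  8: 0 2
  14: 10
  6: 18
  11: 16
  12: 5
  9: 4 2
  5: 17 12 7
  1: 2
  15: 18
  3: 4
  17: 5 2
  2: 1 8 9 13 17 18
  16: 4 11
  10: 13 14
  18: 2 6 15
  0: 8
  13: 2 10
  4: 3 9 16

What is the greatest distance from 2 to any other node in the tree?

4

A farthest node from 2 is 11.
The path 2–9–4–16–11 has 4 edges.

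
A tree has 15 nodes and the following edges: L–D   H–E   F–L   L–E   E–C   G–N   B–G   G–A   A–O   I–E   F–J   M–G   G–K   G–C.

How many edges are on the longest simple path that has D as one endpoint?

6

Distances from D peak at 6, attained at O.
D – L – E – C – G – A – O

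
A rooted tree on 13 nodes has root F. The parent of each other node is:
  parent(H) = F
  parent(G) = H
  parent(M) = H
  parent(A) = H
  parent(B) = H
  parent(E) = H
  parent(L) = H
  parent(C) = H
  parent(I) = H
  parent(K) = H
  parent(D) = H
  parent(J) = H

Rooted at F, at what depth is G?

Climbing from G to the root: G – H – F. That's 2 steps.

2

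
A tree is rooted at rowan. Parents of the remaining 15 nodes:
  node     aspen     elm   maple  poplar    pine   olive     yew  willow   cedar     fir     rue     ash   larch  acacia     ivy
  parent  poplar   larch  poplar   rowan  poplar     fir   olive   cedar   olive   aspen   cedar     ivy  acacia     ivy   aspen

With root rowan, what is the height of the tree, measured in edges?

The longest root-to-leaf path is rowan–poplar–aspen–ivy–acacia–larch–elm (6 edges).

6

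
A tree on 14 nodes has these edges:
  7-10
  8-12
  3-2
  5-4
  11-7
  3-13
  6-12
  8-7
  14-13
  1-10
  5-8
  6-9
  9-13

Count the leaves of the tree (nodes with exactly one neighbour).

5

Degree-1 nodes: 1, 2, 4, 11, 14 — 5 of them.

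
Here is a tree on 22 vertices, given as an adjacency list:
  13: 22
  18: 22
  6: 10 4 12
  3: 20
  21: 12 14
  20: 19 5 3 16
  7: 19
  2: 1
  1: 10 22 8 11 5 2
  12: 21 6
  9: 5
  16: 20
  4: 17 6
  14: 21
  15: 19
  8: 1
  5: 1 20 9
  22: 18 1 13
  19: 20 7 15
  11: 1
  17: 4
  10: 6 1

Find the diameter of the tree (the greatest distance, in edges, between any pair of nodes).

BFS from 14 reaches 15 last, at distance 9; BFS from 15 confirms no node is farther.
Path: 14 - 21 - 12 - 6 - 10 - 1 - 5 - 20 - 19 - 15.

9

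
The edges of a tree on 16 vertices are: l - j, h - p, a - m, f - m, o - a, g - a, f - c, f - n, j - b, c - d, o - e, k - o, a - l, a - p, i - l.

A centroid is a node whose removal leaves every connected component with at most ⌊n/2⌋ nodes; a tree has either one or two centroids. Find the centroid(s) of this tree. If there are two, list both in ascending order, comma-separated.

a

Removing a splits the tree into components of sizes 5, 4, 3, 2, 1; the largest is 5 ≤ ⌊16/2⌋ = 8.
No neighbour of a does as well, so a is the unique centroid.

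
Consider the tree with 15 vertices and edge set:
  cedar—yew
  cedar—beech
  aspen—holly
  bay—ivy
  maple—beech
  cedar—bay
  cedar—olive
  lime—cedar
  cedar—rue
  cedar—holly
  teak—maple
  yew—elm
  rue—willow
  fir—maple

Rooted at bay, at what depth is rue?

Climbing from rue to the root: rue – cedar – bay. That's 2 steps.

2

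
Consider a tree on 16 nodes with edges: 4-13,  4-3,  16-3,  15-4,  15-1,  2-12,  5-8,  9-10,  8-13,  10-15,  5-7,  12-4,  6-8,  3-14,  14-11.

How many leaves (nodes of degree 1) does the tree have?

7

The leaves are 1, 2, 6, 7, 9, 11, 16.
That is 7 leaves.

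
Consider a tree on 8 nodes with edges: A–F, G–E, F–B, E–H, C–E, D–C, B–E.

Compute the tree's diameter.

BFS from A reaches D last, at distance 5; BFS from D confirms no node is farther.
Path: A–F–B–E–C–D.

5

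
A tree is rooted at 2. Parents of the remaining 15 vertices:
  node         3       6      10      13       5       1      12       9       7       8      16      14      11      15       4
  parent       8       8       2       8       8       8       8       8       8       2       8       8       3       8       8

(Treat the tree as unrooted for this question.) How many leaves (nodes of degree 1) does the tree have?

13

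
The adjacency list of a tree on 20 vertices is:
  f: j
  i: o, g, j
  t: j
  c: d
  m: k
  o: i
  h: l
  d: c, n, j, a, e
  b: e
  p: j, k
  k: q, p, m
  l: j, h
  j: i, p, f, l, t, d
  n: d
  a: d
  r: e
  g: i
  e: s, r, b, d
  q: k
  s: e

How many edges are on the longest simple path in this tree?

6

BFS from m reaches r last, at distance 6; BFS from r confirms no node is farther.
Path: m - k - p - j - d - e - r.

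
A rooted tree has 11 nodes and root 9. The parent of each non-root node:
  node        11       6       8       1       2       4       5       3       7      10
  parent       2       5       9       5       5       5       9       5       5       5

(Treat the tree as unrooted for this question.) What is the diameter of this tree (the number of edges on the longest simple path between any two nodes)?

4

BFS from 11 reaches 8 last, at distance 4; BFS from 8 confirms no node is farther.
Path: 11 – 2 – 5 – 9 – 8.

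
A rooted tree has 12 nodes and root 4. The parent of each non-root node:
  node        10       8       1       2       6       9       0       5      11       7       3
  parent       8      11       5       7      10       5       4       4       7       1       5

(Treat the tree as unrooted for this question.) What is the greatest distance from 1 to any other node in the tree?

5

Distances from 1 peak at 5, attained at 6.
1-7-11-8-10-6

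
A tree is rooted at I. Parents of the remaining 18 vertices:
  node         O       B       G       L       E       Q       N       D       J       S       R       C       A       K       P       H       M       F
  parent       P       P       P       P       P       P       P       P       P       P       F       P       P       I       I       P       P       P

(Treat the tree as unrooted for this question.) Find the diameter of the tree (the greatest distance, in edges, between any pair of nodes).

4

BFS from K reaches R last, at distance 4; BFS from R confirms no node is farther.
Path: K – I – P – F – R.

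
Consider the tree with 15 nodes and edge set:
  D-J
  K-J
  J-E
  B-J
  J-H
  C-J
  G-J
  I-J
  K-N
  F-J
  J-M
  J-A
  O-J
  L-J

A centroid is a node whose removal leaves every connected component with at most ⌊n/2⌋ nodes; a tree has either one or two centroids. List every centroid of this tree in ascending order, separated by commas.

J

Delete J: the remaining components have sizes 2, 1, 1, 1, 1, 1, 1, 1, 1, 1, 1, 1, 1. Max 2 ≤ 7, so J is a centroid.
Every other node leaves some component of size > 7, so the centroid is unique.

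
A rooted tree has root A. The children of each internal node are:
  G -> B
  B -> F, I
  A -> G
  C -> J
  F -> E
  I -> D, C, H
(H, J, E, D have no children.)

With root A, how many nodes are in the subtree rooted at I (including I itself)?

5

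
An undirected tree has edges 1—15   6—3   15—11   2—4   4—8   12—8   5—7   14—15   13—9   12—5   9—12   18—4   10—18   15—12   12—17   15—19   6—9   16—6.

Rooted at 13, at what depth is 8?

3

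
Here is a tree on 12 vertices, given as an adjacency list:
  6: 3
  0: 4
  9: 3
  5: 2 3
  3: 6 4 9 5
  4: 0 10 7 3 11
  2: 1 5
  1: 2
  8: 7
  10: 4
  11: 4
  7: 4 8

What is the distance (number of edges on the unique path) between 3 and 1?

The path is 3 – 5 – 2 – 1, which has 3 edges.

3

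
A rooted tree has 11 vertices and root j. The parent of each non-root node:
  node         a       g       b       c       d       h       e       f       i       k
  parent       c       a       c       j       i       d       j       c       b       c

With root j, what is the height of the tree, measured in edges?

5

h sits deepest: j – c – b – i – d – h — 5 edges from the root.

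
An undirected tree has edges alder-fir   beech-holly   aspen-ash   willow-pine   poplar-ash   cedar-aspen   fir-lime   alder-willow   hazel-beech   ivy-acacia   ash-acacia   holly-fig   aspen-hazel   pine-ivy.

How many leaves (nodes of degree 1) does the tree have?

4

Exactly 4 nodes have a single neighbour: cedar, fig, lime, poplar.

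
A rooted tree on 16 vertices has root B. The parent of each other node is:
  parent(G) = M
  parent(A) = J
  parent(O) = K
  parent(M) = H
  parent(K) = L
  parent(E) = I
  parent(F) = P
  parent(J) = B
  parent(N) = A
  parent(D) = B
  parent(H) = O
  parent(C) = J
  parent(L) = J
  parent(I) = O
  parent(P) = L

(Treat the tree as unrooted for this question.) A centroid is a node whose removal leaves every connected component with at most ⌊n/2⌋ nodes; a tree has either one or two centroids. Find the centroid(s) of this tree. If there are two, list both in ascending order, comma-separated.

If L is removed the pieces have sizes 7, 6, 2, all ≤ ⌊16/2⌋ = 8.
Every other node leaves some component of size > 8, so the centroid is unique.

L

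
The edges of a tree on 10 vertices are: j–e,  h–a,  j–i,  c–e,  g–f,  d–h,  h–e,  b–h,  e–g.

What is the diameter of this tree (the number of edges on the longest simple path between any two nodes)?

4

Starting from f, a farthest node is a at distance 4.
One longest path: f – g – e – h – a.
So the diameter is 4.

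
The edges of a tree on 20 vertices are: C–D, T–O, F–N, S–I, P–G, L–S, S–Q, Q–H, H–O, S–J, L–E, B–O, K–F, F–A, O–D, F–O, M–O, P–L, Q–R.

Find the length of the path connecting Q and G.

4

Walking from Q: Q – S – L – P – G. Length 4.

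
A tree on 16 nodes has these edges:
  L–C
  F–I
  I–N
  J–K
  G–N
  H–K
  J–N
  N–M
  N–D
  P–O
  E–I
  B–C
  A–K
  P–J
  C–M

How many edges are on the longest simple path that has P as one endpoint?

5

The node farthest from P is L (B also at distance 5), via P-J-N-M-C-L — 5 edges.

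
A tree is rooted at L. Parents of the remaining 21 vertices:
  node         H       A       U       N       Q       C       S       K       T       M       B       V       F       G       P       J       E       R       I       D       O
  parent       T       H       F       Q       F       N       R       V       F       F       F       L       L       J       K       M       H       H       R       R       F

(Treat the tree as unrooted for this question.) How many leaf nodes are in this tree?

Degree-1 nodes: A, B, C, D, E, G, I, O, P, S, U — 11 of them.

11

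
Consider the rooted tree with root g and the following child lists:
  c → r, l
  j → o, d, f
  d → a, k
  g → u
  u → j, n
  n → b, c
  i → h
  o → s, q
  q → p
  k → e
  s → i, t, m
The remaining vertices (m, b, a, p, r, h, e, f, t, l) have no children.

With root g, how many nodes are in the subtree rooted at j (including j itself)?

14

The subtree rooted at j contains: j, o, d, f, s, q, k, a, i, m, t, p, e, h — 14 nodes.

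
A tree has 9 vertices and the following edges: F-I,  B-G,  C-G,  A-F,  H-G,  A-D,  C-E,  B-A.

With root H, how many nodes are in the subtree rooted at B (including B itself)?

5

B's subtree: {B, A, D, F, I}, size 5.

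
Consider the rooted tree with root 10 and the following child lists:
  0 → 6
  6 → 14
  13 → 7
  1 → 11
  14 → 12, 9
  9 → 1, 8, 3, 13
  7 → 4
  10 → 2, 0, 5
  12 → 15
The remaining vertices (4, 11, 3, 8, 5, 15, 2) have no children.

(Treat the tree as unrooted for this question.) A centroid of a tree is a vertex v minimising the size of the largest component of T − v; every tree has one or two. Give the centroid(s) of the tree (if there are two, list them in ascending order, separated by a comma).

9, 14

Removing 9 splits the tree into components of sizes 8, 3, 2, 1, 1; the largest is 8 ≤ ⌊16/2⌋ = 8.
Its neighbour 14 also leaves a largest component of size 8, so both are centroids.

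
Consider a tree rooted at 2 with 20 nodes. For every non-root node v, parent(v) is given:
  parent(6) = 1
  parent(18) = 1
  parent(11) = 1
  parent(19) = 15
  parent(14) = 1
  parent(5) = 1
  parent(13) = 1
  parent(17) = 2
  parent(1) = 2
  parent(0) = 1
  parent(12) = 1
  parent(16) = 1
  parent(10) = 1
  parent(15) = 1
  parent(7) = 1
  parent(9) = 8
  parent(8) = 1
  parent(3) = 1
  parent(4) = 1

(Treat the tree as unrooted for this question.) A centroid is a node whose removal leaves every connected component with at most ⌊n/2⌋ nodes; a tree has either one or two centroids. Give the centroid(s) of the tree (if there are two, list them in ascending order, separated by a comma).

Removing 1 splits the tree into components of sizes 2, 2, 2, 1, 1, 1, 1, 1, 1, 1, 1, 1, 1, 1, 1, 1; the largest is 2 ≤ ⌊20/2⌋ = 10.
No neighbour of 1 does as well, so 1 is the unique centroid.

1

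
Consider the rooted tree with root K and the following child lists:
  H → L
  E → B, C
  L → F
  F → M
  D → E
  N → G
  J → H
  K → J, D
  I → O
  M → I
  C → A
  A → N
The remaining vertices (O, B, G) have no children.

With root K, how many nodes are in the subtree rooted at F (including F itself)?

4

F's subtree: {F, M, I, O}, size 4.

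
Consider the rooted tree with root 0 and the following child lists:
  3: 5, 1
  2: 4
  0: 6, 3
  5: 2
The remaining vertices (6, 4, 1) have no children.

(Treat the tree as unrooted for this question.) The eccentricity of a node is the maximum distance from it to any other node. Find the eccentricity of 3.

3

The node farthest from 3 is 4, via 3 – 5 – 2 – 4 — 3 edges.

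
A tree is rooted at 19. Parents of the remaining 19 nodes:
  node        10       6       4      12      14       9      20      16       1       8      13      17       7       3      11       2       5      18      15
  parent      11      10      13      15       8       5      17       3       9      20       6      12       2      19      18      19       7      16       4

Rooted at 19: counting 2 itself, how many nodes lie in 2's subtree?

The subtree rooted at 2 contains: 2, 7, 5, 9, 1 — 5 nodes.

5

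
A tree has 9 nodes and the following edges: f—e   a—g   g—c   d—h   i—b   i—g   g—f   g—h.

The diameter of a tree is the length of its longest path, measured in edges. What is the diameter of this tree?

BFS from d reaches b last, at distance 4; BFS from b confirms no node is farther.
Path: d-h-g-i-b.

4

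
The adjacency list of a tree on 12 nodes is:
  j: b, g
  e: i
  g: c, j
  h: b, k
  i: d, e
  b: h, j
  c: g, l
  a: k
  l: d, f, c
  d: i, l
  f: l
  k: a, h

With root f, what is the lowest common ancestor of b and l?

Path b→root: b j g c l f; path l→root: l f.
First common node: l.

l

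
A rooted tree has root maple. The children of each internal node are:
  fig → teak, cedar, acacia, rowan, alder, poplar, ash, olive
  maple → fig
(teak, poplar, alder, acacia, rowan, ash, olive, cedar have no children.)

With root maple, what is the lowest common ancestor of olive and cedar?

fig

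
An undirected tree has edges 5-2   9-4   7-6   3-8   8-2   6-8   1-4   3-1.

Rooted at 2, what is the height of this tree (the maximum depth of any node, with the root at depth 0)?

9 sits deepest: 2 → 8 → 3 → 1 → 4 → 9 — 5 edges from the root.

5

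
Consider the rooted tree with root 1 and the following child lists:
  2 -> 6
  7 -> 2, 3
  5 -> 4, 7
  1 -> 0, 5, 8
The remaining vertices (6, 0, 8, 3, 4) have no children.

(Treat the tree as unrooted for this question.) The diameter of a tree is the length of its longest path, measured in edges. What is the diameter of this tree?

5

A longest path is 6 – 2 – 7 – 5 – 1 – 8, with 5 edges.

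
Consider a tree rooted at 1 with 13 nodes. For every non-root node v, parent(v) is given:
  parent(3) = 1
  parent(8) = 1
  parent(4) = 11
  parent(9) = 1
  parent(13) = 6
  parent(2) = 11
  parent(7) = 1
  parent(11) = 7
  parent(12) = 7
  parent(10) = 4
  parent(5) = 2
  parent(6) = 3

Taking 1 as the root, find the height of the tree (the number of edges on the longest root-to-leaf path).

4

A deepest node is 5, reached by 1–7–11–2–5.
That path has 4 edges, so the height is 4.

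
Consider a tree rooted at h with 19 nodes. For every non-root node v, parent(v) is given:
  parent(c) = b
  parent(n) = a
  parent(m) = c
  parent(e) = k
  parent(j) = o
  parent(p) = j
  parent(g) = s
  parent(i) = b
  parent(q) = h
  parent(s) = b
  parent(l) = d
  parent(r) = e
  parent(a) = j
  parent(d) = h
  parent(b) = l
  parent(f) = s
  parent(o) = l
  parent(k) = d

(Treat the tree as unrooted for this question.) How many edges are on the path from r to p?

7

Walking from r: r–e–k–d–l–o–j–p. Length 7.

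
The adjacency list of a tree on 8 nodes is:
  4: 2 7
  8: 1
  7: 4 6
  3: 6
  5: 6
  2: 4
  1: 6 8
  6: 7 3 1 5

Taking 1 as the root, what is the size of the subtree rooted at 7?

The subtree rooted at 7 contains: 7, 4, 2 — 3 nodes.

3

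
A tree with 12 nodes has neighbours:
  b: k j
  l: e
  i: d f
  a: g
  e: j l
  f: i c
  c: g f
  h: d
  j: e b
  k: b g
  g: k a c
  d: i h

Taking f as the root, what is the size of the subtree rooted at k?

Descendants of k (including itself): k, b, j, e, l. That's 5.

5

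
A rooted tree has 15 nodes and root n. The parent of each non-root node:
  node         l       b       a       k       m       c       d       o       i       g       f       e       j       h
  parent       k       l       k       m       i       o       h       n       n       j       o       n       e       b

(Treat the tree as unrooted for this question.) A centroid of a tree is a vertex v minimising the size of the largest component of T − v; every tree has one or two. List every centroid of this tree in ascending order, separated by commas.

i

If i is removed the pieces have sizes 7, 7, all ≤ ⌊15/2⌋ = 7.
No neighbour of i does as well, so i is the unique centroid.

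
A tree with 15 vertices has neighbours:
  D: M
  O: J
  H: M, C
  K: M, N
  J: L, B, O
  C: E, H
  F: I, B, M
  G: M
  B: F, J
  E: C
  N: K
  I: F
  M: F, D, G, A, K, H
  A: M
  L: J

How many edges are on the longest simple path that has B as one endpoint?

Distances from B peak at 5, attained at E.
B–F–M–H–C–E

5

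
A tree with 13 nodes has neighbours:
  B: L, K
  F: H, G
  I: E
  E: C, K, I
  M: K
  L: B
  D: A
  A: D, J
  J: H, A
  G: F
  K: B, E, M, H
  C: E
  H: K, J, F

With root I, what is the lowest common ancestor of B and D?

Path B→root: B K E I; path D→root: D A J H K E I.
First common node: K.

K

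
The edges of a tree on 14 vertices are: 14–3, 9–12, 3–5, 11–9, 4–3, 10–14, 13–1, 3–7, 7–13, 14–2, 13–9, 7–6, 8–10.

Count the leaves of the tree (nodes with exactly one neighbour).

8

Degree-1 nodes: 1, 2, 4, 5, 6, 8, 11, 12 — 8 of them.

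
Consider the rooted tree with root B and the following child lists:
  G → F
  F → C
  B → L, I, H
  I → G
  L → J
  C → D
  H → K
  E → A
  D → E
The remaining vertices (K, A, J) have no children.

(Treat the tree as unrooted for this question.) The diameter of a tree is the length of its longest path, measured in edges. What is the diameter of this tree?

BFS from A reaches K last, at distance 9; BFS from K confirms no node is farther.
Path: A–E–D–C–F–G–I–B–H–K.

9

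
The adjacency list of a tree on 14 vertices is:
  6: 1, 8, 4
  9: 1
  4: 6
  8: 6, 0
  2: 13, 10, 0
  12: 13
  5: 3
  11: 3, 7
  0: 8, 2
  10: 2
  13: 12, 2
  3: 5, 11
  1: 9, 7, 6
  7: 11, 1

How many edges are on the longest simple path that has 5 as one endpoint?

10

Distances from 5 peak at 10, attained at 12.
5 – 3 – 11 – 7 – 1 – 6 – 8 – 0 – 2 – 13 – 12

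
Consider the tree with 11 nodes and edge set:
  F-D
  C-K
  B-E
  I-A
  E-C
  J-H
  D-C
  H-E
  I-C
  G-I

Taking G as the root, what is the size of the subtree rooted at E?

Descendants of E (including itself): E, B, H, J. That's 4.

4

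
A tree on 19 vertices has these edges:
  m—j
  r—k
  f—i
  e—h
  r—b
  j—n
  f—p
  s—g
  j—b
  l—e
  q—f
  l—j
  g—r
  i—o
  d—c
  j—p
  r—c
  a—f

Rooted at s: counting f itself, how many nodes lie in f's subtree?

f's subtree: {f, a, i, q, o}, size 5.

5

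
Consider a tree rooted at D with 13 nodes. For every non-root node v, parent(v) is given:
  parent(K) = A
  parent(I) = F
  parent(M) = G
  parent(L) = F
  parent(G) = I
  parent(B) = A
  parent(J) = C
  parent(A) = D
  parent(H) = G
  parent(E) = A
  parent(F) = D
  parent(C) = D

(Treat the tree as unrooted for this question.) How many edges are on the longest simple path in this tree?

6

A longest path is H-G-I-F-D-C-J, with 6 edges.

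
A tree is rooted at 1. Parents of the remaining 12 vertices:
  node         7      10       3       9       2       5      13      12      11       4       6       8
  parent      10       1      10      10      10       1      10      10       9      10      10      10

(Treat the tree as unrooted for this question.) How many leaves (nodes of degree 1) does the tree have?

10

Exactly 10 nodes have a single neighbour: 2, 3, 4, 5, 6, 7, 8, 11, 12, 13.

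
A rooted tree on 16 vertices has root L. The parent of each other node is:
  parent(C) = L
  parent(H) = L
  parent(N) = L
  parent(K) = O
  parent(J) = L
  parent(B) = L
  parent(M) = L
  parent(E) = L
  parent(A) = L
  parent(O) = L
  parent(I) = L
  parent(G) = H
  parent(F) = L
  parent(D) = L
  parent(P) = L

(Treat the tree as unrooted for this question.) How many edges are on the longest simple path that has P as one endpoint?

3

A farthest node from P is K (G also at distance 3).
The path P-L-O-K has 3 edges.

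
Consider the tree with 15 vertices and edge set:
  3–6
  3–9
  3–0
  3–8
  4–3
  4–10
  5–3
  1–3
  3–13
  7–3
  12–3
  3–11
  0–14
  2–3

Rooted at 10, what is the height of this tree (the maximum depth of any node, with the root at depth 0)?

The longest root-to-leaf path is 10–4–3–0–14 (4 edges).

4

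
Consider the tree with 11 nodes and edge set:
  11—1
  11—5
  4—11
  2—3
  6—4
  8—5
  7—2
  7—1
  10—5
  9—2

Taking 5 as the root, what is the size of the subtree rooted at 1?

The subtree rooted at 1 contains: 1, 7, 2, 3, 9 — 5 nodes.

5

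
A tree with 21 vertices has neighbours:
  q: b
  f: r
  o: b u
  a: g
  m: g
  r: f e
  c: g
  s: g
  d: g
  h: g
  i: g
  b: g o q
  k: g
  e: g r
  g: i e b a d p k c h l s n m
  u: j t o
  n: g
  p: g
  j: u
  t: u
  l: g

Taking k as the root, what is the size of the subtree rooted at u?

3

u's subtree: {u, t, j}, size 3.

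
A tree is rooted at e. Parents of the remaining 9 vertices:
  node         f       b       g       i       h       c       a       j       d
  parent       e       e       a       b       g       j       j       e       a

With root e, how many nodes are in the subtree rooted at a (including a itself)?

4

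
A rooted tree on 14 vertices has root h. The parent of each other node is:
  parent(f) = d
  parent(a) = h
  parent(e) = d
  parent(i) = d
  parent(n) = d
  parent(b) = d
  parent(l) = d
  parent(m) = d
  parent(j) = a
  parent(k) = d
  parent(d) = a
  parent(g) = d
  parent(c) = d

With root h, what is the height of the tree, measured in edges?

3

A deepest node is m, reached by h–a–d–m.
That path has 3 edges, so the height is 3.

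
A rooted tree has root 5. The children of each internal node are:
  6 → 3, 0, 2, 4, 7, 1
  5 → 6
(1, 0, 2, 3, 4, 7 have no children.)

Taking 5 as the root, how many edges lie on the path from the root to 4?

2

Path from 5 to 4: 5–6–4, which has 2 edges.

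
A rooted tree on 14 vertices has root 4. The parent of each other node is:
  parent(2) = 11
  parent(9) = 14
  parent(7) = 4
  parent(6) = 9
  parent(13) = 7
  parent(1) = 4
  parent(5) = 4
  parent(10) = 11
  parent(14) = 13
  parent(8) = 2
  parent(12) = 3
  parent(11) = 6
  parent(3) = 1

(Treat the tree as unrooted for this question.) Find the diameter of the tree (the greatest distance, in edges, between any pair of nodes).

11

Starting from 12, a farthest node is 8 at distance 11.
One longest path: 12 – 3 – 1 – 4 – 7 – 13 – 14 – 9 – 6 – 11 – 2 – 8.
So the diameter is 11.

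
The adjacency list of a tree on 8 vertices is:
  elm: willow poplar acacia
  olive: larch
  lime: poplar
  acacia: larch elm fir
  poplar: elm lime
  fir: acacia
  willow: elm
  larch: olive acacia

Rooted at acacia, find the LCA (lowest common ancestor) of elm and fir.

acacia

Path elm→root: elm acacia; path fir→root: fir acacia.
First common node: acacia.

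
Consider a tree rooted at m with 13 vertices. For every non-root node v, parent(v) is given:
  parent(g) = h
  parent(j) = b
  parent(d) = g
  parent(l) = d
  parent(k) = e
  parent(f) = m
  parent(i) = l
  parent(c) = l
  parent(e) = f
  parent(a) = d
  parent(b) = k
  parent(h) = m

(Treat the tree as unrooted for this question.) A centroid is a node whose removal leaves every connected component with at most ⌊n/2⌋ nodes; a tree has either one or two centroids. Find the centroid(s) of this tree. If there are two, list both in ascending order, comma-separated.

h

If h is removed the pieces have sizes 6, 6, all ≤ ⌊13/2⌋ = 6.
No neighbour of h does as well, so h is the unique centroid.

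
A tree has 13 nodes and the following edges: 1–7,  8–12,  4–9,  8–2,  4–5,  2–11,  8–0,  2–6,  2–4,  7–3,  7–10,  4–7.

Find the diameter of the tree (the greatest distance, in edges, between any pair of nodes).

5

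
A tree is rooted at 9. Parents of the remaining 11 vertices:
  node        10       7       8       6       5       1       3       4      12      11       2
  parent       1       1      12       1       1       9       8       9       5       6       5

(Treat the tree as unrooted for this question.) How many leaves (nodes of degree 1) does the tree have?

6

Exactly 6 nodes have a single neighbour: 2, 3, 4, 7, 10, 11.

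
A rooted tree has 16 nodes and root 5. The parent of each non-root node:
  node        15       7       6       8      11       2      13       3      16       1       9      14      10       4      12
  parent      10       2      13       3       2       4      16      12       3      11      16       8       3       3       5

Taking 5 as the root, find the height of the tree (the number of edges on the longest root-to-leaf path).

6

A deepest node is 1, reached by 5–12–3–4–2–11–1.
That path has 6 edges, so the height is 6.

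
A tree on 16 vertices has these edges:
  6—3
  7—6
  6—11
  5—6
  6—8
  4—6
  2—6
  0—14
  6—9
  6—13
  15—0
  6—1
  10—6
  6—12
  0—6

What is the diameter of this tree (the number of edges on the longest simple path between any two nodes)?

A longest path is 14 – 0 – 6 – 10, with 3 edges.

3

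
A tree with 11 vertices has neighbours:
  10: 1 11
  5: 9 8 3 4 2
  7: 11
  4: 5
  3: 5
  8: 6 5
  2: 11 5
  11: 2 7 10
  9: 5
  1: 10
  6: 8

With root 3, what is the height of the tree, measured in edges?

1 sits deepest: 3-5-2-11-10-1 — 5 edges from the root.

5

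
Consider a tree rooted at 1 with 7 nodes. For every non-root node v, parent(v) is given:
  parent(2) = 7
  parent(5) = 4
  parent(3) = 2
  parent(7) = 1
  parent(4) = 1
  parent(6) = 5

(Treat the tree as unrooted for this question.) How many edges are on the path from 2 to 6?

The path is 2–7–1–4–5–6, which has 5 edges.

5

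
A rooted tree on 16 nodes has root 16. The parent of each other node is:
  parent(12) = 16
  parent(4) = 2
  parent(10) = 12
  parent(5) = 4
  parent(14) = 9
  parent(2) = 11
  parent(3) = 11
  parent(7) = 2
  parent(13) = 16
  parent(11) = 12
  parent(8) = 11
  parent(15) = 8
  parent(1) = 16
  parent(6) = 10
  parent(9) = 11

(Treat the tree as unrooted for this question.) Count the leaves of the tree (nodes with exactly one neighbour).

Exactly 8 nodes have a single neighbour: 1, 3, 5, 6, 7, 13, 14, 15.

8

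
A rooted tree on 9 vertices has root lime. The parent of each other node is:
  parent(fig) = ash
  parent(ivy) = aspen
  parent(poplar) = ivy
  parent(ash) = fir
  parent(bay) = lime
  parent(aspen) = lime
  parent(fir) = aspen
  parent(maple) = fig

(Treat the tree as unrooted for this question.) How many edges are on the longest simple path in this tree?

6

A longest path is maple – fig – ash – fir – aspen – lime – bay, with 6 edges.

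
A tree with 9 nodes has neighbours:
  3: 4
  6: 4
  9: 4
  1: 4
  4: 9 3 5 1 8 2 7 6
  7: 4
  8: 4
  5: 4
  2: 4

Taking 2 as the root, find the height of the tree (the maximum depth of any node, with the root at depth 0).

6 sits deepest: 2-4-6 — 2 edges from the root.

2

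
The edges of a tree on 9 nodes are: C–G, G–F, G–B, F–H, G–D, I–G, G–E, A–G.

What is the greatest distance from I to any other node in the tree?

A farthest node from I is H.
The path I-G-F-H has 3 edges.

3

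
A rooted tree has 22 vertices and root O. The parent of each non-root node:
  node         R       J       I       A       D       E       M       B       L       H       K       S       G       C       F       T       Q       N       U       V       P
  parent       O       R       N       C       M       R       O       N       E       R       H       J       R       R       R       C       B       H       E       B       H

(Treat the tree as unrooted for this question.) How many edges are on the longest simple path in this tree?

A longest path is Q-B-N-H-R-O-M-D, with 7 edges.

7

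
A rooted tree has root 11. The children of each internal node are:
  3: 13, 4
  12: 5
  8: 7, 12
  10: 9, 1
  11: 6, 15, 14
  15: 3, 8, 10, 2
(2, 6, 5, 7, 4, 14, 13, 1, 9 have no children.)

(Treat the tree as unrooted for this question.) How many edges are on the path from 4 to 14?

The path is 4–3–15–11–14, which has 4 edges.

4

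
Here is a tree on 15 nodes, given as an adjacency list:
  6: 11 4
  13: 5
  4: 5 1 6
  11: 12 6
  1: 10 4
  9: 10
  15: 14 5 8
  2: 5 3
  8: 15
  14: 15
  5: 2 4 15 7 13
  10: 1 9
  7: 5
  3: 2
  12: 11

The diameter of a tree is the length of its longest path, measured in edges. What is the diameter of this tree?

A longest path is 12 – 11 – 6 – 4 – 5 – 15 – 14, with 6 edges.

6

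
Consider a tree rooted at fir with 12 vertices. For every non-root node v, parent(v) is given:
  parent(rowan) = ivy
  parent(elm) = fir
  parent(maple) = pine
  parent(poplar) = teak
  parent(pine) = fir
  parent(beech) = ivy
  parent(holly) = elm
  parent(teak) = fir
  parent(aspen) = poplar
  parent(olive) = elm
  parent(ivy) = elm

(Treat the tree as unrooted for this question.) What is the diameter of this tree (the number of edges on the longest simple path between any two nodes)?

6

A longest path is beech-ivy-elm-fir-teak-poplar-aspen, with 6 edges.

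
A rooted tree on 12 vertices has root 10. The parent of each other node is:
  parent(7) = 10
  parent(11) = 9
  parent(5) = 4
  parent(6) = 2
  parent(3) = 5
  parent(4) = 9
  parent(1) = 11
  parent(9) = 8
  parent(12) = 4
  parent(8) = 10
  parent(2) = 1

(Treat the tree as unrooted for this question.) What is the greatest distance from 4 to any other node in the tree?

5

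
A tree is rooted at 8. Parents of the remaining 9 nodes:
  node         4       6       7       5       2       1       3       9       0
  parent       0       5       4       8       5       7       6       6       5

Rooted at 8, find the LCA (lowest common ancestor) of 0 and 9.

5

Path 0→root: 0 5 8; path 9→root: 9 6 5 8.
First common node: 5.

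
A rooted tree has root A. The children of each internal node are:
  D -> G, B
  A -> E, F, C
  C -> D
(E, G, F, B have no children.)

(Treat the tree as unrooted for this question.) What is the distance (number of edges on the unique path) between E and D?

3

The path is E - A - C - D, which has 3 edges.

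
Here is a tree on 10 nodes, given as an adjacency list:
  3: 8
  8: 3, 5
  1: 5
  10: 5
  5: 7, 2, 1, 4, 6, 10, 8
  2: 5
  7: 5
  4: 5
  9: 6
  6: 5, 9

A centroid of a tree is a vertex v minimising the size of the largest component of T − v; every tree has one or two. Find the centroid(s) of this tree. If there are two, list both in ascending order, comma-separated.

5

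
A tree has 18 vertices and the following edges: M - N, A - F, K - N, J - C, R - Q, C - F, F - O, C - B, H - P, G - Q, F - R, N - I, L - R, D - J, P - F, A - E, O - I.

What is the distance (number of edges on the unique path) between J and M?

The path is J–C–F–O–I–N–M, which has 6 edges.

6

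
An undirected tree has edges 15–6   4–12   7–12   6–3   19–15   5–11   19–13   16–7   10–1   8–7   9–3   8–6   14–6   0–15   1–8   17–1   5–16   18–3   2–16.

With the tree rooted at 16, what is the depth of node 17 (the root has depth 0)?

Path from 16 to 17: 16–7–8–1–17, which has 4 edges.

4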